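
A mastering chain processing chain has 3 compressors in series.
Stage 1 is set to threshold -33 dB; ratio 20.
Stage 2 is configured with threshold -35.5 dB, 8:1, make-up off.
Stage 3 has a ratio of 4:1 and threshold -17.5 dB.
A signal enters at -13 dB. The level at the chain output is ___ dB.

-35.0625 dB

Stage 1: 20 dB above -33 dB, reduced 20:1 to 1 dB above → -32 dB.
Stage 2: overshoot 3.5 dB → 3.5/8 = 0.4375 dB → -35.0625 dB.
Stage 3: -35.0625 dB is at or below the -17.5 dB threshold — no compression; output -35.0625 dB.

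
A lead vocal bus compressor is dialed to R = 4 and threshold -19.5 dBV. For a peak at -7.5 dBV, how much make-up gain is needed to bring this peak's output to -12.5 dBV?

4 dB

Overshoot 12 dB → 12/4 = 3 dB after compression, so the compressed level is -19.5 + 3 = -16.5 dBV.
Make-up = target − compressed = -12.5 − (-16.5) = 4 dB.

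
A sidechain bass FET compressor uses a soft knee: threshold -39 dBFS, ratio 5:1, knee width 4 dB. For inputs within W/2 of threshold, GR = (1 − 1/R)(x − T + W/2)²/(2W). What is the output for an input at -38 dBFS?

x − T + W/2 = -38 − (-39) + 2 = 3.
GR = (1 − 1/5) × 3² / 8 = 0.8 × 9 / 8 = 0.9 dB.
Output = -38 − 0.9 = -38.9 dBFS.

-38.9 dBFS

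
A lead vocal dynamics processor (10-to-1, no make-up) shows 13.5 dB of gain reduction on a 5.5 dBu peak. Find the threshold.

-9.5 dBu

Input is 15 dB above T (since output overshoot × R = input overshoot: (-8 − T)·10 = 5.5 − T gives T = -9.5 dBu).
Check: -9.5 + (5.5 − (-9.5))/10 = -9.5 + 1.5 = -8 dBu. ✓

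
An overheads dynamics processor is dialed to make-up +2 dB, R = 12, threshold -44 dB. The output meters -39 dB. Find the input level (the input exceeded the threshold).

Stripping the +2 dB make-up gives -41 dB at the gain stage.
The compressed level sits -41 − (-44) = 3 dB over threshold.
Before 12:1 compression the overshoot was 3 × 12 = 36 dB, so input = -44 + 36 = -8 dB.

-8 dB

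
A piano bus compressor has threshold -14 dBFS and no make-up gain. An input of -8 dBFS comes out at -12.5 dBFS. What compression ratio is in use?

Input overshoot = -8 − (-14) = 6 dB; output overshoot = -12.5 − (-14) = 1.5 dB.
Ratio = 6 / 1.5 = 4.

4:1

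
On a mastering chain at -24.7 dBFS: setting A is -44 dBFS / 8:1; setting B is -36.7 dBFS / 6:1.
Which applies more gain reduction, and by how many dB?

A, by 6.8875 dB

A: GR = 19.3 − 19.3/8 = 16.8875 dB.
B: GR = 12 − 12/6 = 10 dB.
A applies 6.8875 dB more gain reduction.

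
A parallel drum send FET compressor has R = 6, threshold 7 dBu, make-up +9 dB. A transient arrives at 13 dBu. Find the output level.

17 dBu

13 dBu sits 6 dB over threshold.
At 6:1 the overshoot is divided by 6, leaving 1 dB above threshold.
Output = 7 + 1 = 8 dBu; make-up adds 9 dB, giving 17 dBu.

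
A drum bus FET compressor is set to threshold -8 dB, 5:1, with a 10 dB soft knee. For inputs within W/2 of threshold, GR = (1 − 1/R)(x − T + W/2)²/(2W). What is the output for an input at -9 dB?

x − T + W/2 = -9 − (-8) + 5 = 4.
GR = (1 − 1/5) × 4² / 20 = 0.8 × 16 / 20 = 0.64 dB.
Output = -9 − 0.64 = -9.64 dB.

-9.64 dB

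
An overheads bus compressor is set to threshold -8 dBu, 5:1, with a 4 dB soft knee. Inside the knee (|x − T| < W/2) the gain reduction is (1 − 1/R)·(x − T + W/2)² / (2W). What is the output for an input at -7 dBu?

-7.9 dBu

x − T + W/2 = -7 − (-8) + 2 = 3.
GR = (1 − 1/5) × 3² / 8 = 0.8 × 9 / 8 = 0.9 dB.
Output = -7 − 0.9 = -7.9 dBu.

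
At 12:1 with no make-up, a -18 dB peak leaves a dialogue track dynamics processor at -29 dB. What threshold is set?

Input is 12 dB above T (since output overshoot × R = input overshoot: (-29 − T)·12 = -18 − T gives T = -30 dB).
Check: -30 + (-18 − (-30))/12 = -30 + 1 = -29 dB. ✓

-30 dB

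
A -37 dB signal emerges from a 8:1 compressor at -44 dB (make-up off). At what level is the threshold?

Let T be the threshold. Output overshoot = (input overshoot)/R, so -44 − T = (-37 − T)/8.
8·(-44 − T) = -37 − T → 7·T = -352 − (-37) = -315.
T = -315/7 = -45 dB.

-45 dB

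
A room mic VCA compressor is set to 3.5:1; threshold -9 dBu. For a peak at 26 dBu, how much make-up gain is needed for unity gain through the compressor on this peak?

Without make-up, output = threshold + overshoot/3.5 = -9 + 10 = 1 dBu.
Gap to target: 25 dB.

25 dB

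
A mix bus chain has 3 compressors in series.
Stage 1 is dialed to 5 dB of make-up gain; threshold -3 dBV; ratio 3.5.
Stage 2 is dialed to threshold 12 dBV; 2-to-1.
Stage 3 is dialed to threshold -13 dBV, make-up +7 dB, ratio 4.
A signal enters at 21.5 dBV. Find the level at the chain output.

Stage 1: 24.5 dB above -3 dBV, reduced 3.5:1 to 7 dB above → 4 dBV; +5 dB make-up → 9 dBV.
Stage 2: below threshold (9 ≤ 12); passes unchanged; output 9 dBV.
Stage 3: overshoot 22 dB → 22/4 = 5.5 dB → -7.5 dBV; +7 dB make-up → -0.5 dBV.

-0.5 dBV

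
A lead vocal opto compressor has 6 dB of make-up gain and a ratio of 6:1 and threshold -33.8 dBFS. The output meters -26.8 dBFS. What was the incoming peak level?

Remove make-up: -26.8 − 6 = -32.8 dBFS.
That's 1 dB above the -33.8 dBFS threshold.
Input overshoot = R × output overshoot = 6 dB → input = -33.8 + 6 = -27.8 dBFS.

-27.8 dBFS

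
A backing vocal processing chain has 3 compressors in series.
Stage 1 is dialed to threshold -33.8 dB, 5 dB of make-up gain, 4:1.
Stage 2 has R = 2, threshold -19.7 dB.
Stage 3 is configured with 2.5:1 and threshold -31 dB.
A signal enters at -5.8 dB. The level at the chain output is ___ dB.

Stage 1: -5.8 dB is 28 dB over -33.8 dB; at 4:1 that becomes 7 dB over, giving -26.8 dB; +5 dB make-up → -21.8 dB.
Stage 2: -21.8 dB ≤ -19.7 dB, so stage 2 doesn't engage; output -21.8 dB.
Stage 3: -21.8 dB is 9.2 dB over -31 dB; at 2.5:1 that becomes 3.68 dB over, giving -27.32 dB.

-27.32 dB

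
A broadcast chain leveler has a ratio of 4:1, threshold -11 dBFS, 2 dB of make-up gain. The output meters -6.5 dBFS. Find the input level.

-1 dBFS

Before make-up, the level was -6.5 − 2 = -8.5 dBFS.
That's 2.5 dB above the -11 dBFS threshold.
Undo the ratio: input overshoot = 2.5 × 4 = 10 dB, giving input = -1 dBFS.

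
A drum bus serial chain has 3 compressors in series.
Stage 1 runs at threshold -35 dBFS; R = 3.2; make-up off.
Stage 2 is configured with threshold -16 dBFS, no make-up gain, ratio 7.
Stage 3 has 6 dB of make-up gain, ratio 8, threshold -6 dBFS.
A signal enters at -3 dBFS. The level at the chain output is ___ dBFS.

-19 dBFS

Stage 1: 32 dB above -35 dBFS, reduced 3.2:1 to 10 dB above → -25 dBFS.
Stage 2: -25 dBFS is at or below the -16 dBFS threshold — no compression; output -25 dBFS.
Stage 3: below threshold (-25 ≤ -6); passes unchanged; make-up brings it to -19 dBFS.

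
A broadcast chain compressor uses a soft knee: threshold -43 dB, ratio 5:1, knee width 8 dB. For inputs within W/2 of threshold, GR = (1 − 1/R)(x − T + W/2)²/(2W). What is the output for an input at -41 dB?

-42.8 dB

x − T + W/2 = -41 − (-43) + 4 = 6.
GR = (1 − 1/5) × 6² / 16 = 0.8 × 36 / 16 = 1.8 dB.
Output = -41 − 1.8 = -42.8 dB.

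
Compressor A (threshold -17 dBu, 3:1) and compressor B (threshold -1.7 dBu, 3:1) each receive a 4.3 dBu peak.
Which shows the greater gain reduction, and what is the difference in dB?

A: 21.3 dB over, compressed to 7.1 dB over, so 14.2 dB of GR.
B: 6 dB over, compressed to 2 dB over, so 4 dB of GR.
A reduces 10.2 dB more.

A, by 10.2 dB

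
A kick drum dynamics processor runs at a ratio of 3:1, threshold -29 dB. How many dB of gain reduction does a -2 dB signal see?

The signal is 27 dB above threshold.
After 3:1 compression the overshoot becomes 27/3 = 9 dB.
So the signal is attenuated by 27 − 9 = 18 dB.

18 dB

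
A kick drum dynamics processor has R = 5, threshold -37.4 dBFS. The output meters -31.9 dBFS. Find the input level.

-9.9 dBFS

Post-compression overshoot = -31.9 − (-37.4) = 5.5 dB.
Input overshoot = R × output overshoot = 27.5 dB → input = -37.4 + 27.5 = -9.9 dBFS.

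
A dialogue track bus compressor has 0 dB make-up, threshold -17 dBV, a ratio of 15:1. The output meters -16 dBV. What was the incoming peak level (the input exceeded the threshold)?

-2 dBV

The compressed level sits -16 − (-17) = 1 dB over threshold.
Input overshoot = R × output overshoot = 15 dB → input = -17 + 15 = -2 dBV.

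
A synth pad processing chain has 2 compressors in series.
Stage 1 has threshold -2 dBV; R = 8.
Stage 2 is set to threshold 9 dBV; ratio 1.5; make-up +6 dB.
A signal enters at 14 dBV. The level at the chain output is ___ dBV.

Stage 1: 14 dBV is 16 dB over -2 dBV; at 8:1 that becomes 2 dB over, giving 0 dBV.
Stage 2: 0 dBV is at or below the 9 dBV threshold — no compression; make-up brings it to 6 dBV.

6 dBV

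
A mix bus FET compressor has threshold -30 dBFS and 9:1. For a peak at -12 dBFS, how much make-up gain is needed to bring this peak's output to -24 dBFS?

The peak compresses to -30 + 18/9 = -28 dBFS.
To reach -24 dBFS requires -24 − (-28) = 4 dB of make-up.

4 dB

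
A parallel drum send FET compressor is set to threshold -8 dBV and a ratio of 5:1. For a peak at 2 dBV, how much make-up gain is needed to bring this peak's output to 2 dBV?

8 dB

Overshoot 10 dB → 10/5 = 2 dB after compression, so the compressed level is -8 + 2 = -6 dBV.
Make-up = target − compressed = 2 − (-6) = 8 dB.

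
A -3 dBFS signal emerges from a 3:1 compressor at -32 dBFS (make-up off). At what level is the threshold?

-46.5 dBFS

Gain reduction = -3 − (-32) = 29 dB; output overshoot = GR / (R − 1) = 29 / 2 = 14.5 dB.
Threshold = output − output overshoot = -32 − 14.5 = -46.5 dBFS.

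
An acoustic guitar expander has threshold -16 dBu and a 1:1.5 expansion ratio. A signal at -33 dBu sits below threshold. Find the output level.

Undershoot = (-16) − (-33) = 17 dB.
At 1:1.5, that expands to 25.5 dB under threshold.
Output = -16 − 25.5 = -41.5 dBu.

-41.5 dBu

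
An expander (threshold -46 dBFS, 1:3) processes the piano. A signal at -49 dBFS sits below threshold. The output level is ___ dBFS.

-55 dBFS

The input is 3 dB below the -46 dBFS threshold.
A 1:3 expander multiplies undershoot by 3: 3 × 3 = 9 dB below threshold.
Output = -46 − 9 = -55 dBFS.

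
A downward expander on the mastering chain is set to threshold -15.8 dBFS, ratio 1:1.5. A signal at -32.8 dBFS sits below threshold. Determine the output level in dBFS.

The input is 17 dB below the -15.8 dBFS threshold.
A 1:1.5 expander multiplies undershoot by 1.5: 17 × 1.5 = 25.5 dB below threshold.
Output = -15.8 − 25.5 = -41.3 dBFS.

-41.3 dBFS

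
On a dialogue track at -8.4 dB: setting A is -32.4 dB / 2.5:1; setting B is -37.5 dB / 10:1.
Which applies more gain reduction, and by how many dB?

B, by 11.79 dB

A: overshoot 24 dB → output overshoot 9.6 dB → GR 14.4 dB.
B: overshoot 29.1 dB → output overshoot 2.91 dB → GR 26.19 dB.
Difference: 11.79 dB in favour of B.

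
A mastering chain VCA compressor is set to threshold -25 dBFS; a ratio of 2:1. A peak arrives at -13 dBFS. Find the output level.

-19 dBFS

The input is 12 dB above the -25 dBFS threshold.
At 2:1 the overshoot is divided by 2, leaving 6 dB above threshold.
So the level is -25 + 6 = -19 dBFS.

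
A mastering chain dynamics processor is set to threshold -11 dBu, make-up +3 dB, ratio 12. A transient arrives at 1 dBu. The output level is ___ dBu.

The input is 12 dB above the -11 dBu threshold.
At 12:1 the overshoot is divided by 12, leaving 1 dB above threshold.
Output = -11 + 1 = -10 dBu; make-up adds 3 dB, giving -7 dBu.

-7 dBu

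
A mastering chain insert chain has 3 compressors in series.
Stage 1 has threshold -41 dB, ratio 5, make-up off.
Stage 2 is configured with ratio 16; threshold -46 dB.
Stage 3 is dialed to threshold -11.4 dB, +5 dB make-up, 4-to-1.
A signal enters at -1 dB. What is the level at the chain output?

Stage 1: -1 dB is 40 dB over -41 dB; at 5:1 that becomes 8 dB over, giving -33 dB.
Stage 2: overshoot 13 dB → 13/16 = 0.8125 dB → -45.1875 dB.
Stage 3: -45.1875 dB ≤ -11.4 dB, so stage 3 doesn't engage; make-up brings it to -40.1875 dB.

-40.1875 dB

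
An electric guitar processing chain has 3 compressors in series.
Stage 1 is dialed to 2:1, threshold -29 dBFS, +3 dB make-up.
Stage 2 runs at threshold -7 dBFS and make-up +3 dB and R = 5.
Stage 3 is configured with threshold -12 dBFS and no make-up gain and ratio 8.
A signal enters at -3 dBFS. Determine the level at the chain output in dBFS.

-11.75 dBFS

Stage 1: overshoot 26 dB → 26/2 = 13 dB → -16 dBFS; +3 dB make-up → -13 dBFS.
Stage 2: -13 dBFS is at or below the -7 dBFS threshold — no compression; make-up brings it to -10 dBFS.
Stage 3: -10 dBFS is 2 dB over -12 dBFS; at 8:1 that becomes 0.25 dB over, giving -11.75 dBFS.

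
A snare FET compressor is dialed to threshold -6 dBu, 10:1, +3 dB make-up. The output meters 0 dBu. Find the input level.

Remove make-up: 0 − 3 = -3 dBu.
That's 3 dB above the -6 dBu threshold.
Undo the ratio: input overshoot = 3 × 10 = 30 dB, giving input = 24 dBu.

24 dBu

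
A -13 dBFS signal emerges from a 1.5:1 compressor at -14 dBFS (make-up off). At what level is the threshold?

Gain reduction = -13 − (-14) = 1 dB; output overshoot = GR / (R − 1) = 1 / 0.5 = 2 dB.
Threshold = output − output overshoot = -14 − 2 = -16 dBFS.

-16 dBFS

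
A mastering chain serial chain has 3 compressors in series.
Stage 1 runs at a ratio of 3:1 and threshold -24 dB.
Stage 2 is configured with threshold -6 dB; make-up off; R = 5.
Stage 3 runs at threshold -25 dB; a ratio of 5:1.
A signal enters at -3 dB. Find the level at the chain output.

-23.4 dB

Stage 1: 21 dB above -24 dB, reduced 3:1 to 7 dB above → -17 dB.
Stage 2: -17 dB is at or below the -6 dB threshold — no compression; output -17 dB.
Stage 3: 8 dB above -25 dB, reduced 5:1 to 1.6 dB above → -23.4 dB.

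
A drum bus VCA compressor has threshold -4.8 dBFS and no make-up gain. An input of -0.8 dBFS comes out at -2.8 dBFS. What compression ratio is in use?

2:1

Input overshoot = -0.8 − (-4.8) = 4 dB; output overshoot = -2.8 − (-4.8) = 2 dB.
Ratio = 4 / 2 = 2.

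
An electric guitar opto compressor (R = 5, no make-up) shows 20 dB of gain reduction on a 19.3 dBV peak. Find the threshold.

Gain reduction = 19.3 − (-0.7) = 20 dB; output overshoot = GR / (R − 1) = 20 / 4 = 5 dB.
Threshold = output − output overshoot = -0.7 − 5 = -5.7 dBV.

-5.7 dBV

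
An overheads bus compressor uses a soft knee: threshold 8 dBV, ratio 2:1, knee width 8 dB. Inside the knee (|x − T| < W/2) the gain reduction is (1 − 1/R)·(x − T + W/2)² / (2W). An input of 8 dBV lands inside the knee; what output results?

7.5 dBV

x − T + W/2 = 8 − 8 + 4 = 4.
GR = (1 − 1/2) × 4² / 16 = 0.5 × 16 / 16 = 0.5 dB.
Output = 8 − 0.5 = 7.5 dBV.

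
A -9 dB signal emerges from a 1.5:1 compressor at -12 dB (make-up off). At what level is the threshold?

Let T be the threshold. Output overshoot = (input overshoot)/R, so -12 − T = (-9 − T)/1.5.
1.5·(-12 − T) = -9 − T → 0.5·T = -18 − (-9) = -9.
T = -9/0.5 = -18 dB.

-18 dB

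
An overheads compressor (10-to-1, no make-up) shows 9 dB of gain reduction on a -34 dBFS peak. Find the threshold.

-44 dBFS

Input is 10 dB above T (since output overshoot × R = input overshoot: (-43 − T)·10 = -34 − T gives T = -44 dBFS).
Check: -44 + (-34 − (-44))/10 = -44 + 1 = -43 dBFS. ✓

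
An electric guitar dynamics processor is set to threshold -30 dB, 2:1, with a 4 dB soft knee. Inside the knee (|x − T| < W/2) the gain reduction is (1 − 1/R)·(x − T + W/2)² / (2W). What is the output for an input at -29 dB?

-29.5625 dB

x − T + W/2 = -29 − (-30) + 2 = 3.
GR = (1 − 1/2) × 3² / 8 = 0.5 × 9 / 8 = 0.5625 dB.
Output = -29 − 0.5625 = -29.5625 dB.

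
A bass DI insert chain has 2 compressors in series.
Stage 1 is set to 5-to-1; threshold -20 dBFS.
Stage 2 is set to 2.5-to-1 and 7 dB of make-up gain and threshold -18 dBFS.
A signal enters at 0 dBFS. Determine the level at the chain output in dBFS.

-10.2 dBFS

Stage 1: overshoot 20 dB → 20/5 = 4 dB → -16 dBFS.
Stage 2: -16 dBFS is 2 dB over -18 dBFS; at 2.5:1 that becomes 0.8 dB over, giving -17.2 dBFS; +7 dB make-up → -10.2 dBFS.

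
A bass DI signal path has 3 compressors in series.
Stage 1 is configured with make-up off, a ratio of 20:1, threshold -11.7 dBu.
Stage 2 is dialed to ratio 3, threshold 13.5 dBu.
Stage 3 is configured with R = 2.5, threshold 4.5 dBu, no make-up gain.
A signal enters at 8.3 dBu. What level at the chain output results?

-10.7 dBu

Stage 1: 8.3 dBu is 20 dB over -11.7 dBu; at 20:1 that becomes 1 dB over, giving -10.7 dBu.
Stage 2: -10.7 dBu is at or below the 13.5 dBu threshold — no compression; output -10.7 dBu.
Stage 3: below threshold (-10.7 ≤ 4.5); passes unchanged; output -10.7 dBu.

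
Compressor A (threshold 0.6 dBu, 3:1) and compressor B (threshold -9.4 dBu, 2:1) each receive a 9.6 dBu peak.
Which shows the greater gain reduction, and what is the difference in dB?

B, by 3.5 dB

A: GR = 9 − 9/3 = 6 dB.
B: GR = 19 − 19/2 = 9.5 dB.
B reduces 3.5 dB more.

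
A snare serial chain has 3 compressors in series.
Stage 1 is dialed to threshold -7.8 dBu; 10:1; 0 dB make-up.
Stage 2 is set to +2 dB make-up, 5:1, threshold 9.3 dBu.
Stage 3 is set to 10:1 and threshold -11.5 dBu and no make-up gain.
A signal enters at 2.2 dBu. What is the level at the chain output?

Stage 1: 2.2 dBu is 10 dB over -7.8 dBu; at 10:1 that becomes 1 dB over, giving -6.8 dBu.
Stage 2: -6.8 dBu is at or below the 9.3 dBu threshold — no compression; make-up brings it to -4.8 dBu.
Stage 3: overshoot 6.7 dB → 6.7/10 = 0.67 dB → -10.83 dBu.

-10.83 dBu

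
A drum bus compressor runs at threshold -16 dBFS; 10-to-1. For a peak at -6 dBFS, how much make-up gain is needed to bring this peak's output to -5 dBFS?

The peak compresses to -16 + 10/10 = -15 dBFS.
To reach -5 dBFS requires -5 − (-15) = 10 dB of make-up.

10 dB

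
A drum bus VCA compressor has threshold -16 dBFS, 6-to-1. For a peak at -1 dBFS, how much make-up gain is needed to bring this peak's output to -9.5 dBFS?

4 dB

Without make-up, output = threshold + overshoot/6 = -16 + 2.5 = -13.5 dBFS.
Gap to target: 4 dB.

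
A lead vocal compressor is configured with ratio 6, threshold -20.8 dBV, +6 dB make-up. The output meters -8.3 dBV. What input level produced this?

18.2 dBV

Remove make-up: -8.3 − 6 = -14.3 dBV.
The compressed level sits -14.3 − (-20.8) = 6.5 dB over threshold.
Undo the ratio: input overshoot = 6.5 × 6 = 39 dB, giving input = 18.2 dBV.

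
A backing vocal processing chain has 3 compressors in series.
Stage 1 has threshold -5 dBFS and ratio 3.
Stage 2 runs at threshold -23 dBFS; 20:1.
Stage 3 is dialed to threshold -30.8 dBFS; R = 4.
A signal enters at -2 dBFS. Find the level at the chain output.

-28.6125 dBFS

Stage 1: overshoot 3 dB → 3/3 = 1 dB → -4 dBFS.
Stage 2: 19 dB above -23 dBFS, reduced 20:1 to 0.95 dB above → -22.05 dBFS.
Stage 3: -22.05 dBFS is 8.75 dB over -30.8 dBFS; at 4:1 that becomes 2.1875 dB over, giving -28.6125 dBFS.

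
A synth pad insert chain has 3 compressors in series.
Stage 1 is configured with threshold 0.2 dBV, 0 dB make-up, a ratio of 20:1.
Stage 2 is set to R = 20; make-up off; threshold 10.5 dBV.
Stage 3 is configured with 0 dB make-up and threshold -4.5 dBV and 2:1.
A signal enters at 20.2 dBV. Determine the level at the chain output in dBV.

Stage 1: 20.2 dBV is 20 dB over 0.2 dBV; at 20:1 that becomes 1 dB over, giving 1.2 dBV.
Stage 2: below threshold (1.2 ≤ 10.5); passes unchanged; output 1.2 dBV.
Stage 3: overshoot 5.7 dB → 5.7/2 = 2.85 dB → -1.65 dBV.

-1.65 dBV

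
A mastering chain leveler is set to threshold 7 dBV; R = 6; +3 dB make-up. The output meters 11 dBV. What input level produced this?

Stripping the +3 dB make-up gives 8 dBV at the gain stage.
Post-compression overshoot = 8 − 7 = 1 dB.
Input overshoot = R × output overshoot = 6 dB → input = 7 + 6 = 13 dBV.

13 dBV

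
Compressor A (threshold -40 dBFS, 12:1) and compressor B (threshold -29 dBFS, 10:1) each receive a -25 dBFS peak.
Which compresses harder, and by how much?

A, by 10.15 dB

A: 15 dB over, compressed to 1.25 dB over, so 13.75 dB of GR.
B: 4 dB over, compressed to 0.4 dB over, so 3.6 dB of GR.
A reduces 10.15 dB more.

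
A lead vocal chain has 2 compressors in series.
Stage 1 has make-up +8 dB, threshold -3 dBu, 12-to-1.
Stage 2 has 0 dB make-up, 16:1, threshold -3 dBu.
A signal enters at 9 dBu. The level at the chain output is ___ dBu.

-2.4375 dBu

Stage 1: overshoot 12 dB → 12/12 = 1 dB → -2 dBu; +8 dB make-up → 6 dBu.
Stage 2: 6 dBu is 9 dB over -3 dBu; at 16:1 that becomes 0.5625 dB over, giving -2.4375 dBu.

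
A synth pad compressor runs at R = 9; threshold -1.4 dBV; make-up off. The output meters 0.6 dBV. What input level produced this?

That's 2 dB above the -1.4 dBV threshold.
Before 9:1 compression the overshoot was 2 × 9 = 18 dB, so input = -1.4 + 18 = 16.6 dBV.

16.6 dBV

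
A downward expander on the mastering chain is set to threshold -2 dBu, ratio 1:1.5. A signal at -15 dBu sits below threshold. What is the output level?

Undershoot = (-2) − (-15) = 13 dB.
At 1:1.5, that expands to 19.5 dB under threshold.
Output = -2 − 19.5 = -21.5 dBu.

-21.5 dBu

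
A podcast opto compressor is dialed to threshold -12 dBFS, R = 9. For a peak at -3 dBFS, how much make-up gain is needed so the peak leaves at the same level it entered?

8 dB

The peak compresses to -12 + 9/9 = -11 dBFS.
To reach -3 dBFS requires -3 − (-11) = 8 dB of make-up.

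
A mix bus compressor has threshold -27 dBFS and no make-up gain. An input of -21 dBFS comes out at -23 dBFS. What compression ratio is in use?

Input overshoot = -21 − (-27) = 6 dB; output overshoot = -23 − (-27) = 4 dB.
Ratio = 6 / 4 = 1.5.

1.5:1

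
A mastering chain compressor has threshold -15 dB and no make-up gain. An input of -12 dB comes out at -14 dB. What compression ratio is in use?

Input overshoot = -12 − (-15) = 3 dB; output overshoot = -14 − (-15) = 1 dB.
Ratio = 3 / 1 = 3.

3:1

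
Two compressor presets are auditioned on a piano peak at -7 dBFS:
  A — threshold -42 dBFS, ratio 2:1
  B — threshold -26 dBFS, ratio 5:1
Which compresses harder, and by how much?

A: 35 dB over, compressed to 17.5 dB over, so 17.5 dB of GR.
B: 19 dB over, compressed to 3.8 dB over, so 15.2 dB of GR.
A applies 2.3 dB more gain reduction.

A, by 2.3 dB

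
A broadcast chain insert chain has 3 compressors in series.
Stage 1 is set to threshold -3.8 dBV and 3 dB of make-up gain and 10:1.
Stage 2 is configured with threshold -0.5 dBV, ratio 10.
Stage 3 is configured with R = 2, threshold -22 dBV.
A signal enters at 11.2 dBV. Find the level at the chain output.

Stage 1: overshoot 15 dB → 15/10 = 1.5 dB → -2.3 dBV; +3 dB make-up → 0.7 dBV.
Stage 2: overshoot 1.2 dB → 1.2/10 = 0.12 dB → -0.38 dBV.
Stage 3: overshoot 21.62 dB → 21.62/2 = 10.81 dB → -11.19 dBV.

-11.19 dBV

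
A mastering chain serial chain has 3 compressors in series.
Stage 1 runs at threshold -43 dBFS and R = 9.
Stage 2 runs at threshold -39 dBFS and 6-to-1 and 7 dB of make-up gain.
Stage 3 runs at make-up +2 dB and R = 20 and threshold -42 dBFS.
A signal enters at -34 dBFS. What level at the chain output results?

-39.65 dBFS

Stage 1: -34 dBFS is 9 dB over -43 dBFS; at 9:1 that becomes 1 dB over, giving -42 dBFS.
Stage 2: -42 dBFS is at or below the -39 dBFS threshold — no compression; make-up brings it to -35 dBFS.
Stage 3: overshoot 7 dB → 7/20 = 0.35 dB → -41.65 dBFS; +2 dB make-up → -39.65 dBFS.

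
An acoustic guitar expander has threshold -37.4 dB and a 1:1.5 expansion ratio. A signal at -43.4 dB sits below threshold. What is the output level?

-46.4 dB

The input is 6 dB below the -37.4 dB threshold.
A 1:1.5 expander multiplies undershoot by 1.5: 6 × 1.5 = 9 dB below threshold.
Output = -37.4 − 9 = -46.4 dB.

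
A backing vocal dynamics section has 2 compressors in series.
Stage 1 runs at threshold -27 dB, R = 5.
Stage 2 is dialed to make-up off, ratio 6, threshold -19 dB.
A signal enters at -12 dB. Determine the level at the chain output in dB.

-24 dB

Stage 1: overshoot 15 dB → 15/5 = 3 dB → -24 dB.
Stage 2: -24 dB is at or below the -19 dB threshold — no compression; output -24 dB.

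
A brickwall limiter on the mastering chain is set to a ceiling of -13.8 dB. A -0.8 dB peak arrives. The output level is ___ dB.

-13.8 dB

The limiter clamps the peak to its -13.8 dB ceiling.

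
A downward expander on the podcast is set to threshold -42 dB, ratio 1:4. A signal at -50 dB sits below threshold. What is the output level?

-74 dB

Undershoot = (-42) − (-50) = 8 dB.
At 1:4, that expands to 32 dB under threshold.
Output = -42 − 32 = -74 dB.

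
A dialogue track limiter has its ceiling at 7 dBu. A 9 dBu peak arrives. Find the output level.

At ∞:1, everything above 7 dBu is held at the ceiling.

7 dBu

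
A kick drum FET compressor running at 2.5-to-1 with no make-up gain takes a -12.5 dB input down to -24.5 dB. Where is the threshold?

-32.5 dB

Input is 20 dB above T (since output overshoot × R = input overshoot: (-24.5 − T)·2.5 = -12.5 − T gives T = -32.5 dB).
Check: -32.5 + (-12.5 − (-32.5))/2.5 = -32.5 + 8 = -24.5 dB. ✓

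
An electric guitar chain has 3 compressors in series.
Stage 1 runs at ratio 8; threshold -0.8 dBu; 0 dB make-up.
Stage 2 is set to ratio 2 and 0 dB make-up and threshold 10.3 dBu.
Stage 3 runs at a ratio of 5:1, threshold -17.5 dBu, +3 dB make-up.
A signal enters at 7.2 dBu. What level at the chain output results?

Stage 1: 8 dB above -0.8 dBu, reduced 8:1 to 1 dB above → 0.2 dBu.
Stage 2: 0.2 dBu ≤ 10.3 dBu, so stage 2 doesn't engage; output 0.2 dBu.
Stage 3: 0.2 dBu is 17.7 dB over -17.5 dBu; at 5:1 that becomes 3.54 dB over, giving -13.96 dBu; +3 dB make-up → -10.96 dBu.

-10.96 dBu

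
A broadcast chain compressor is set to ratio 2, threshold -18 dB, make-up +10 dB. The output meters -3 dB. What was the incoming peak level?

Stripping the +10 dB make-up gives -13 dB at the gain stage.
The compressed level sits -13 − (-18) = 5 dB over threshold.
Input overshoot = R × output overshoot = 10 dB → input = -18 + 10 = -8 dB.

-8 dB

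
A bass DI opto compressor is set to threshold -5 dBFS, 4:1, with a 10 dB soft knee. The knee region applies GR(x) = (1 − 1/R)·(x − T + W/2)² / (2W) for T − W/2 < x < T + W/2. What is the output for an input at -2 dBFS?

x − T + W/2 = -2 − (-5) + 5 = 8.
GR = (1 − 1/4) × 8² / 20 = 0.75 × 64 / 20 = 2.4 dB.
Output = -2 − 2.4 = -4.4 dBFS.

-4.4 dBFS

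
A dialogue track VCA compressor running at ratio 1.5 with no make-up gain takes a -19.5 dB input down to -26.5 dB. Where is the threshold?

-40.5 dB

Let T be the threshold. Output overshoot = (input overshoot)/R, so -26.5 − T = (-19.5 − T)/1.5.
1.5·(-26.5 − T) = -19.5 − T → 0.5·T = -39.75 − (-19.5) = -20.25.
T = -20.25/0.5 = -40.5 dB.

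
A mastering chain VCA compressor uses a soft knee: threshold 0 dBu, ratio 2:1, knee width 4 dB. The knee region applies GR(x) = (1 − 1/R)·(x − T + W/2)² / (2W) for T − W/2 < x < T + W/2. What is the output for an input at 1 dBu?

0.4375 dBu

x − T + W/2 = 1 − 0 + 2 = 3.
GR = (1 − 1/2) × 3² / 8 = 0.5 × 9 / 8 = 0.5625 dB.
Output = 1 − 0.5625 = 0.4375 dBu.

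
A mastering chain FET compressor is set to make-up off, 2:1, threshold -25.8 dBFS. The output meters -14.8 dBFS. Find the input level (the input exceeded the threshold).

-3.8 dBFS

That's 11 dB above the -25.8 dBFS threshold.
Undo the ratio: input overshoot = 11 × 2 = 22 dB, giving input = -3.8 dBFS.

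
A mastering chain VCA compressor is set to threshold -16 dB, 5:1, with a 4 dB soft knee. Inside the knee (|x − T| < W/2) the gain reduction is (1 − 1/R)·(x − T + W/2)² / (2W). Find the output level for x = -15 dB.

x − T + W/2 = -15 − (-16) + 2 = 3.
GR = (1 − 1/5) × 3² / 8 = 0.8 × 9 / 8 = 0.9 dB.
Output = -15 − 0.9 = -15.9 dB.

-15.9 dB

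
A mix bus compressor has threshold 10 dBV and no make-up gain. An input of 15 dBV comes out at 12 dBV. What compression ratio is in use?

2.5:1

Input overshoot = 15 − 10 = 5 dB; output overshoot = 12 − 10 = 2 dB.
Ratio = 5 / 2 = 2.5.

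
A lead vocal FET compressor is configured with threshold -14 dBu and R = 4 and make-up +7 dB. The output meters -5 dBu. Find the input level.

Before make-up, the level was -5 − 7 = -12 dBu.
That's 2 dB above the -14 dBu threshold.
Undo the ratio: input overshoot = 2 × 4 = 8 dB, giving input = -6 dBu.

-6 dBu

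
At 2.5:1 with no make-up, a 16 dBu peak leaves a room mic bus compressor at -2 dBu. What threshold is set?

-14 dBu

Gain reduction = 16 − (-2) = 18 dB; output overshoot = GR / (R − 1) = 18 / 1.5 = 12 dB.
Threshold = output − output overshoot = -2 − 12 = -14 dBu.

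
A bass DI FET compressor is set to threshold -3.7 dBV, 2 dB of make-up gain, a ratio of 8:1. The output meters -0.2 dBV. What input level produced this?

Remove make-up: -0.2 − 2 = -2.2 dBV.
The compressed level sits -2.2 − (-3.7) = 1.5 dB over threshold.
Input overshoot = R × output overshoot = 12 dB → input = -3.7 + 12 = 8.3 dBV.

8.3 dBV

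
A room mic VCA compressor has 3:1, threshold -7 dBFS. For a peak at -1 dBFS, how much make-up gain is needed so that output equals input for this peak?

The peak compresses to -7 + 6/3 = -5 dBFS.
To reach -1 dBFS requires -1 − (-5) = 4 dB of make-up.

4 dB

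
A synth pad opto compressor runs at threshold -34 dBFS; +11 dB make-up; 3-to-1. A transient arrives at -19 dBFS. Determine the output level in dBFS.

The input is 15 dB above the -34 dBFS threshold.
3:1 compression reduces that to 15/3 = 5 dB over.
Output = -34 + 5 = -29 dBFS; make-up adds 11 dB, giving -18 dBFS.

-18 dBFS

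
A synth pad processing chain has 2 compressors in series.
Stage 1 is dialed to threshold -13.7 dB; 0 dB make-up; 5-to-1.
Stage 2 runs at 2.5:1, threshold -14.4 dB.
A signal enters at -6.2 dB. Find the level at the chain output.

Stage 1: overshoot 7.5 dB → 7.5/5 = 1.5 dB → -12.2 dB.
Stage 2: overshoot 2.2 dB → 2.2/2.5 = 0.88 dB → -13.52 dB.

-13.52 dB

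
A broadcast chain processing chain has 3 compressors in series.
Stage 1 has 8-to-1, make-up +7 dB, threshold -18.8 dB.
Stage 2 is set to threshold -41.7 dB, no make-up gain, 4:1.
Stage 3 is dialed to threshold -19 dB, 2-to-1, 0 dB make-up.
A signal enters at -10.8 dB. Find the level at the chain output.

Stage 1: overshoot 8 dB → 8/8 = 1 dB → -17.8 dB; +7 dB make-up → -10.8 dB.
Stage 2: 30.9 dB above -41.7 dB, reduced 4:1 to 7.725 dB above → -33.975 dB.
Stage 3: below threshold (-33.975 ≤ -19); passes unchanged; output -33.975 dB.

-33.975 dB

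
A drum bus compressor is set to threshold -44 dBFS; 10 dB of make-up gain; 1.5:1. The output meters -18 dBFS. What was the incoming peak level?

-20 dBFS

Before make-up, the level was -18 − 10 = -28 dBFS.
Post-compression overshoot = -28 − (-44) = 16 dB.
Before 1.5:1 compression the overshoot was 16 × 1.5 = 24 dB, so input = -44 + 24 = -20 dBFS.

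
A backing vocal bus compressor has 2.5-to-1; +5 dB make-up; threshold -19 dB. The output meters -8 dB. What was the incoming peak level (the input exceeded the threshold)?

-4 dB

Stripping the +5 dB make-up gives -13 dB at the gain stage.
Post-compression overshoot = -13 − (-19) = 6 dB.
Before 2.5:1 compression the overshoot was 6 × 2.5 = 15 dB, so input = -19 + 15 = -4 dB.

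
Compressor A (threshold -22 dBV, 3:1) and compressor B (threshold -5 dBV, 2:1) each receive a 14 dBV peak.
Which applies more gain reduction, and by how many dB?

A: overshoot 36 dB → output overshoot 12 dB → GR 24 dB.
B: overshoot 19 dB → output overshoot 9.5 dB → GR 9.5 dB.
Difference: 14.5 dB in favour of A.

A, by 14.5 dB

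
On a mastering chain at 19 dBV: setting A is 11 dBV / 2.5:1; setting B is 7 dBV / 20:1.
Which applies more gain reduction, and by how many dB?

B, by 6.6 dB

A: 8 dB over, compressed to 3.2 dB over, so 4.8 dB of GR.
B: 12 dB over, compressed to 0.6 dB over, so 11.4 dB of GR.
B applies 6.6 dB more gain reduction.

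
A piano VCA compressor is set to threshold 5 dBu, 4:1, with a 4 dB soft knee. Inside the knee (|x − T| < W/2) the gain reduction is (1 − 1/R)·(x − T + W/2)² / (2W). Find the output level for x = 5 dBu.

x − T + W/2 = 5 − 5 + 2 = 2.
GR = (1 − 1/4) × 2² / 8 = 0.75 × 4 / 8 = 0.375 dB.
Output = 5 − 0.375 = 4.625 dBu.

4.625 dBu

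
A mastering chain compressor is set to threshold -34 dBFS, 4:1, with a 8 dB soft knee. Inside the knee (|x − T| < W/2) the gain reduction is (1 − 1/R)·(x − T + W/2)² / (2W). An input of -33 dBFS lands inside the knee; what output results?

-34.171875 dBFS

x − T + W/2 = -33 − (-34) + 4 = 5.
GR = (1 − 1/4) × 5² / 16 = 0.75 × 25 / 16 = 1.171875 dB.
Output = -33 − 1.171875 = -34.171875 dBFS.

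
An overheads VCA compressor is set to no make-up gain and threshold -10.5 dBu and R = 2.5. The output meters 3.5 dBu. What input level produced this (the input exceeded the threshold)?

24.5 dBu

Post-compression overshoot = 3.5 − (-10.5) = 14 dB.
Before 2.5:1 compression the overshoot was 14 × 2.5 = 35 dB, so input = -10.5 + 35 = 24.5 dBu.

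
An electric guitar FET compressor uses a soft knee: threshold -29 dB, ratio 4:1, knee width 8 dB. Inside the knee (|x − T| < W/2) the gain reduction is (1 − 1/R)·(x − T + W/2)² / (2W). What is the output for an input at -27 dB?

x − T + W/2 = -27 − (-29) + 4 = 6.
GR = (1 − 1/4) × 6² / 16 = 0.75 × 36 / 16 = 1.6875 dB.
Output = -27 − 1.6875 = -28.6875 dB.

-28.6875 dB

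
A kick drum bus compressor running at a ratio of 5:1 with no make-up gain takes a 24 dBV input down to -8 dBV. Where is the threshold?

Let T be the threshold. Output overshoot = (input overshoot)/R, so -8 − T = (24 − T)/5.
5·(-8 − T) = 24 − T → 4·T = -40 − 24 = -64.
T = -64/4 = -16 dBV.

-16 dBV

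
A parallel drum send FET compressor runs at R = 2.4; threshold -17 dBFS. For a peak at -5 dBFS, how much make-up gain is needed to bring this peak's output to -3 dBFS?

9 dB

Without make-up, output = threshold + overshoot/2.4 = -17 + 5 = -12 dBFS.
Gap to target: 9 dB.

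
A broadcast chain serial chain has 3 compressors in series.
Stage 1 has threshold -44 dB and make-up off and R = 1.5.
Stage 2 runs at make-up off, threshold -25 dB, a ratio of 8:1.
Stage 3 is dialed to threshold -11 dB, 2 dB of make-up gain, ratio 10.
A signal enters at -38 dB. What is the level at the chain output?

Stage 1: -38 dB is 6 dB over -44 dB; at 1.5:1 that becomes 4 dB over, giving -40 dB.
Stage 2: -40 dB is at or below the -25 dB threshold — no compression; output -40 dB.
Stage 3: -40 dB ≤ -11 dB, so stage 3 doesn't engage; make-up brings it to -38 dB.

-38 dB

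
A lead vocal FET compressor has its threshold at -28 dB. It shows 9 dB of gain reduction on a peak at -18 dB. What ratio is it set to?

10:1

Input overshoot = -18 − (-28) = 10 dB.
Output overshoot = 10 − 9 = 1 dB.
Ratio = input overshoot / output overshoot = 10 / 1 = 10.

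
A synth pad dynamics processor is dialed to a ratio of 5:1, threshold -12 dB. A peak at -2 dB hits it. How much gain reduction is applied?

8 dB

The signal is 10 dB above threshold.
At 5:1, output sits 10/5 = 2 dB above threshold.
So the signal is attenuated by 10 − 2 = 8 dB.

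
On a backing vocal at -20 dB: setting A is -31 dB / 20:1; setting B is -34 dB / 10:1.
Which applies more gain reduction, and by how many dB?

A: GR = 11 − 11/20 = 10.45 dB.
B: GR = 14 − 14/10 = 12.6 dB.
Difference: 2.15 dB in favour of B.

B, by 2.15 dB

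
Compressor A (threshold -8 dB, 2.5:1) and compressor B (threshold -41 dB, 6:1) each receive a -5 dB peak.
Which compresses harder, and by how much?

B, by 28.2 dB

A: 3 dB over, compressed to 1.2 dB over, so 1.8 dB of GR.
B: 36 dB over, compressed to 6 dB over, so 30 dB of GR.
B reduces 28.2 dB more.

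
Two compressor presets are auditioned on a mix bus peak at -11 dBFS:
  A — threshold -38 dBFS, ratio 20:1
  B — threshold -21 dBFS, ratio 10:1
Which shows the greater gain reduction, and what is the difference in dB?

A: GR = 27 − 27/20 = 25.65 dB.
B: GR = 10 − 10/10 = 9 dB.
Difference: 16.65 dB in favour of A.

A, by 16.65 dB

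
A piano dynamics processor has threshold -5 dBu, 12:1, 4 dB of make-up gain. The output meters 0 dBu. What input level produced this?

Stripping the +4 dB make-up gives -4 dBu at the gain stage.
Post-compression overshoot = -4 − (-5) = 1 dB.
Input overshoot = R × output overshoot = 12 dB → input = -5 + 12 = 7 dBu.

7 dBu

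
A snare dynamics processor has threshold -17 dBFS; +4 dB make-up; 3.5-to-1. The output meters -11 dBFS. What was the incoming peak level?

-10 dBFS

Stripping the +4 dB make-up gives -15 dBFS at the gain stage.
The compressed level sits -15 − (-17) = 2 dB over threshold.
Undo the ratio: input overshoot = 2 × 3.5 = 7 dB, giving input = -10 dBFS.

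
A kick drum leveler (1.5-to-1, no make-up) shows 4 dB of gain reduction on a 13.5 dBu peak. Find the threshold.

1.5 dBu

Gain reduction = 13.5 − 9.5 = 4 dB; output overshoot = GR / (R − 1) = 4 / 0.5 = 8 dB.
Threshold = output − output overshoot = 9.5 − 8 = 1.5 dBu.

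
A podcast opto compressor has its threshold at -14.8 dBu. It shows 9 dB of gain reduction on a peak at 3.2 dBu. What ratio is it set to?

Input overshoot = 3.2 − (-14.8) = 18 dB.
Output overshoot = 18 − 9 = 9 dB.
Ratio = input overshoot / output overshoot = 18 / 9 = 2.

2:1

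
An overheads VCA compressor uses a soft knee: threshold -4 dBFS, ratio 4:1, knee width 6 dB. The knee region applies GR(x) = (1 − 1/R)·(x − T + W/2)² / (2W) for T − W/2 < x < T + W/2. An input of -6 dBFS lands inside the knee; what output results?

-6.0625 dBFS

x − T + W/2 = -6 − (-4) + 3 = 1.
GR = (1 − 1/4) × 1² / 12 = 0.75 × 1 / 12 = 0.0625 dB.
Output = -6 − 0.0625 = -6.0625 dBFS.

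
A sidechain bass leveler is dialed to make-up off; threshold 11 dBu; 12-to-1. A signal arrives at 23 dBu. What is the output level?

12 dBu

23 dBu sits 12 dB over threshold.
The 12 dB excess becomes 1 dB after 12:1 reduction.
That puts the output at 12 dBu.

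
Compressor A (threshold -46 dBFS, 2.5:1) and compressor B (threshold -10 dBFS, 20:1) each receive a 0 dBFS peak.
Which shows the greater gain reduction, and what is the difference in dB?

A, by 18.1 dB

A: 46 dB over, compressed to 18.4 dB over, so 27.6 dB of GR.
B: 10 dB over, compressed to 0.5 dB over, so 9.5 dB of GR.
A reduces 18.1 dB more.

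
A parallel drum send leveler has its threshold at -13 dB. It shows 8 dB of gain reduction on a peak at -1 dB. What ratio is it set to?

Input overshoot = -1 − (-13) = 12 dB.
Output overshoot = 12 − 8 = 4 dB.
Ratio = input overshoot / output overshoot = 12 / 4 = 3.

3:1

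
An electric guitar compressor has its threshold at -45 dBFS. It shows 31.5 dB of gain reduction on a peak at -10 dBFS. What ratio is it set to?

Input overshoot = -10 − (-45) = 35 dB.
Output overshoot = 35 − 31.5 = 3.5 dB.
Ratio = input overshoot / output overshoot = 35 / 3.5 = 10.

10:1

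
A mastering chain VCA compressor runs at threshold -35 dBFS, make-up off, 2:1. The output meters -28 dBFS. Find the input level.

Post-compression overshoot = -28 − (-35) = 7 dB.
Undo the ratio: input overshoot = 7 × 2 = 14 dB, giving input = -21 dBFS.

-21 dBFS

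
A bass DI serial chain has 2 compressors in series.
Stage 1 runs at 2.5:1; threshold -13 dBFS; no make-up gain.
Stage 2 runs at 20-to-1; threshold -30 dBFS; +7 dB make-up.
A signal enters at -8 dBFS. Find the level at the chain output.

-22.05 dBFS

Stage 1: -8 dBFS is 5 dB over -13 dBFS; at 2.5:1 that becomes 2 dB over, giving -11 dBFS.
Stage 2: overshoot 19 dB → 19/20 = 0.95 dB → -29.05 dBFS; +7 dB make-up → -22.05 dBFS.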